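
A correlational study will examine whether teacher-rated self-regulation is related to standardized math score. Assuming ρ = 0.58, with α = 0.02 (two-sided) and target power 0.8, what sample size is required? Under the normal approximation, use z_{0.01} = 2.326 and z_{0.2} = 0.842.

Fisher's z: C = ½·ln((1+r)/(1−r)) = ½·ln(3.7619) = 0.6625.
n = ((z_{α/2} + z_β)/C)² + 3.
(2.326 + 0.842) / 0.6625 = 3.168 / 0.6625 = 4.782.
n = 4.782² + 3 = 22.87 + 3 = 25.9.
Round up.

n = 26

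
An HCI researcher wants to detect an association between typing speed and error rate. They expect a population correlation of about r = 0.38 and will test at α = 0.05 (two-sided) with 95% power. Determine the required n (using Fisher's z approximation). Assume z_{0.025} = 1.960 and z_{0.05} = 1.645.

Fisher's z: C = ½·ln((1+r)/(1−r)) = ½·ln(2.2258) = 0.4001.
n = ((z_{α/2} + z_β)/C)² + 3.
(1.960 + 1.645) / 0.4001 = 3.605 / 0.4001 = 9.010.
n = 9.010² + 3 = 81.18 + 3 = 84.2.
Round up.

n = 85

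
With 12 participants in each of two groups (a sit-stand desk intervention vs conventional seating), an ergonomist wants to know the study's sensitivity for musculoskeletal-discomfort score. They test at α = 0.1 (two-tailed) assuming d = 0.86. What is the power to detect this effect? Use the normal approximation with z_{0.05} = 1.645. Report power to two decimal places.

power ≈ 0.68

For two equal groups, power = Φ(d·√(n/2) − z_{α/2}).
d·√(n/2) = 0.86 × √(12/2) = 0.86 × 2.449 = 2.107.
z_β = 2.107 − 1.645 = 0.462.
Power = Φ(0.462) = 0.678.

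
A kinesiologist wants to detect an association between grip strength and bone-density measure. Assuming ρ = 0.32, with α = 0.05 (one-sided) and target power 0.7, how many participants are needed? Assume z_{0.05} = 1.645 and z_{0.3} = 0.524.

Fisher's z: C = ½·ln((1+r)/(1−r)) = ½·ln(1.9412) = 0.3316.
n = ((z_{α} + z_β)/C)² + 3.
(1.645 + 0.524) / 0.3316 = 2.169 / 0.3316 = 6.541.
n = 6.541² + 3 = 42.78 + 3 = 45.8.
Round up.

n = 46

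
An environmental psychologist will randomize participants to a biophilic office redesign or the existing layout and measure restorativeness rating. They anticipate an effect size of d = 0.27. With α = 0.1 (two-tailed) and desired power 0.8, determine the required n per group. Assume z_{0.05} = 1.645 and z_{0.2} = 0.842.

n = 170 per group

For two independent groups with equal n: n = 2·((z_{α/2} + z_β) / d)².
z_{α/2} + z_β = 1.645 + 0.842 = 2.487.
n = 2 × (2.487 / 0.27)² = 2 × 9.211² = 2 × 84.84 = 169.7.
Round up to the next whole participant.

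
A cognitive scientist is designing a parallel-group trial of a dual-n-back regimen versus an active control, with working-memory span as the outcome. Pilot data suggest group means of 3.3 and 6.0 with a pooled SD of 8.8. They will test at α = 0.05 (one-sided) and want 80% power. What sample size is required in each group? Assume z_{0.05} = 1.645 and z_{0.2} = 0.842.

n = 132 per group

Cohen's d = |M₁ − M₂| / SD_pooled = |3.3 − 6.0| / 8.8 = 2.7 / 8.8 = 0.307.
For two independent groups with equal n: n = 2·((z_{α} + z_β) / d)².
z_{α} + z_β = 1.645 + 0.842 = 2.487.
n = 2 × (2.487 / 0.307)² = 2 × 8.101² = 2 × 65.63 = 131.3.
Round up to the next whole participant.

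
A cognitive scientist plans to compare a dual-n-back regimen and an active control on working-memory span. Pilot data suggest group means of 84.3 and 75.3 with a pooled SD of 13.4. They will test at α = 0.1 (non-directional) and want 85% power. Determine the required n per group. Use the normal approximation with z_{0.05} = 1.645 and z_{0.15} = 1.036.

n = 32 per group

Cohen's d = |M₁ − M₂| / SD_pooled = |84.3 − 75.3| / 13.4 = 9.0 / 13.4 = 0.672.
For two independent groups with equal n: n = 2·((z_{α/2} + z_β) / d)².
z_{α/2} + z_β = 1.645 + 1.036 = 2.681.
n = 2 × (2.681 / 0.672)² = 2 × 3.990² = 2 × 15.92 = 31.8.
Round up to the next whole participant.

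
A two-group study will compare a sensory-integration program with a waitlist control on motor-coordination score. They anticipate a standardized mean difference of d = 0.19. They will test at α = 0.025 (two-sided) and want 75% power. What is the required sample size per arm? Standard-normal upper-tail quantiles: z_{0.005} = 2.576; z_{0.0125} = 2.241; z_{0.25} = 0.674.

n = 471 per group

For two independent groups with equal n: n = 2·((z_{α/2} + z_β) / d)².
z_{α/2} + z_β = 2.241 + 0.674 = 2.915.
n = 2 × (2.915 / 0.19)² = 2 × 15.342² = 2 × 235.38 = 470.8.
Round up to the next whole participant.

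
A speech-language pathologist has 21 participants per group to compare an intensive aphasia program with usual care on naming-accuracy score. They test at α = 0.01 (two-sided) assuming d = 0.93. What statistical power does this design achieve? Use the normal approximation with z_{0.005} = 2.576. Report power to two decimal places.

power ≈ 0.67

For two equal groups, power = Φ(d·√(n/2) − z_{α/2}).
d·√(n/2) = 0.93 × √(21/2) = 0.93 × 3.240 = 3.014.
z_β = 3.014 − 2.576 = 0.438.
Power = Φ(0.438) = 0.669.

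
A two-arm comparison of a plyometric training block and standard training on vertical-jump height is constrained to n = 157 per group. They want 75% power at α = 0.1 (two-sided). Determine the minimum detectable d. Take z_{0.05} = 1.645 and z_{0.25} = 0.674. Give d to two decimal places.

d_min ≈ 0.26

For two independent groups of n = 157 each: d_min = (z_{α/2} + z_β)·√(2/n).
z-sum = 1.645 + 0.674 = 2.319.
d_min = 2.319 × √(2/157) = 2.319 × 0.1129 = 0.262.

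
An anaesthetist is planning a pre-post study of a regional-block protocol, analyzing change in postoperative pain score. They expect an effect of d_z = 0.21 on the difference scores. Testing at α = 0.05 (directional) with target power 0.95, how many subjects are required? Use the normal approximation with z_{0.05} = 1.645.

For a paired (one-sample on differences) test: n = ((z_{α} + z_β) / d)².
z_{α} + z_β = 1.645 + 1.645 = 3.290.
n = (3.290 / 0.21)² = 15.667² = 245.44.
Round up.

n = 246 pairs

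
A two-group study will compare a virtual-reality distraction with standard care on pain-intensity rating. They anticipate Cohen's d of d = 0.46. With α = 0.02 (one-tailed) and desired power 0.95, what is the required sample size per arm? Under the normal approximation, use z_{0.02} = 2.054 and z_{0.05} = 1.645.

n = 130 per group

For two independent groups with equal n: n = 2·((z_{α} + z_β) / d)².
z_{α} + z_β = 2.054 + 1.645 = 3.699.
n = 2 × (3.699 / 0.46)² = 2 × 8.041² = 2 × 64.66 = 129.3.
Round up to the next whole participant.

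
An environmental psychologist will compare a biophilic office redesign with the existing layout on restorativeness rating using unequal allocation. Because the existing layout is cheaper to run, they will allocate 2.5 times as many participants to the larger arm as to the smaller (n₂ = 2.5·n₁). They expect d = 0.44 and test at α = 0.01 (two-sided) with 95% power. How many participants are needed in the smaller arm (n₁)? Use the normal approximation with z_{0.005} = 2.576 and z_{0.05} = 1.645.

With allocation ratio k = n₂/n₁ = 2.5, Var(x̄₁−x̄₂) = σ²(1/n₁ + 1/(k·n₁)) = σ²·(k+1)/(k·n₁).
So n₁ = (1 + 1/k)·((z_{α/2} + z_β)/d)² = 1.400 × (4.221/0.44)².
n₁ = 1.400 × 92.03 = 128.8.
Round up: n₁ = 129, giving n₂ = ⌈2.5 × 129⌉ = ⌈322.5⌉ = 323.

n₁ = 129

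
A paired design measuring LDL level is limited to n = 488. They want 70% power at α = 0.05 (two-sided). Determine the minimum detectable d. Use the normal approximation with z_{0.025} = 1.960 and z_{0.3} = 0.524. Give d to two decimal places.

For a single sample (or paired design) of n = 488: d_min = (z_{α/2} + z_β)/√n.
z-sum = 1.960 + 0.524 = 2.484.
d_min = 2.484 / √488 = 2.484 / 22.091 = 0.112.

d_min ≈ 0.11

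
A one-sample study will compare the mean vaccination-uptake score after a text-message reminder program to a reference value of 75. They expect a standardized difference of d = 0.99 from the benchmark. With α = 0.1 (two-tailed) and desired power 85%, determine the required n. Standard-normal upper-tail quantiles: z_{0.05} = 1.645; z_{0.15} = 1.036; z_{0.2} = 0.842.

n = 8

For a one-sample test: n = ((z_{α/2} + z_β) / d)².
z_{α/2} + z_β = 1.645 + 1.036 = 2.681.
n = (2.681 / 0.99)² = 2.708² = 7.33.
Round up.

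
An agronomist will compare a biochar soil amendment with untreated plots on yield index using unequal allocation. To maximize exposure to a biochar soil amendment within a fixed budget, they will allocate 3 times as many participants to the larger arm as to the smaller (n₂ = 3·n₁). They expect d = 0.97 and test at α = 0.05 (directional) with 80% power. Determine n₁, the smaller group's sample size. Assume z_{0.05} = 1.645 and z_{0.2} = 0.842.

With allocation ratio k = n₂/n₁ = 3, Var(x̄₁−x̄₂) = σ²(1/n₁ + 1/(k·n₁)) = σ²·(k+1)/(k·n₁).
So n₁ = (1 + 1/k)·((z_{α} + z_β)/d)² = 1.333 × (2.487/0.97)².
n₁ = 1.333 × 6.57 = 8.8.
Round up: n₁ = 9, giving n₂ = 3 × 9 = 27.

n₁ = 9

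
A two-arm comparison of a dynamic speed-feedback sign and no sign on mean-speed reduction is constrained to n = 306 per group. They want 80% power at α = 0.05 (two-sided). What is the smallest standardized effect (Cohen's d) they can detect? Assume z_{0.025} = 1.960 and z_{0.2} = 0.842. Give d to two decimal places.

For two independent groups of n = 306 each: d_min = (z_{α/2} + z_β)·√(2/n).
z-sum = 1.960 + 0.842 = 2.802.
d_min = 2.802 × √(2/306) = 2.802 × 0.0808 = 0.227.

d_min ≈ 0.23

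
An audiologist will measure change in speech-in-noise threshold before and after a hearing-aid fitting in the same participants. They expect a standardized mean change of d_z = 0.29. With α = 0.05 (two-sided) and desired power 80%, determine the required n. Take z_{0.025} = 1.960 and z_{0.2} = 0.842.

n = 94 pairs

For a paired (one-sample on differences) test: n = ((z_{α/2} + z_β) / d)².
z_{α/2} + z_β = 1.960 + 0.842 = 2.802.
n = (2.802 / 0.29)² = 9.662² = 93.36.
Round up.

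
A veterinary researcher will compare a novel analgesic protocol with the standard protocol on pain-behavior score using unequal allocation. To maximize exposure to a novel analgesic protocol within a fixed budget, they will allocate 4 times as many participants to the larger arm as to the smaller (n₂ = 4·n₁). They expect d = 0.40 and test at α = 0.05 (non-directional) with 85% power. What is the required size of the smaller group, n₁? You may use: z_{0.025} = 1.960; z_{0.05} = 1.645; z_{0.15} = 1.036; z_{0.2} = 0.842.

With allocation ratio k = n₂/n₁ = 4, Var(x̄₁−x̄₂) = σ²(1/n₁ + 1/(k·n₁)) = σ²·(k+1)/(k·n₁).
So n₁ = (1 + 1/k)·((z_{α/2} + z_β)/d)² = 1.250 × (2.996/0.40)².
n₁ = 1.250 × 56.10 = 70.1.
Round up: n₁ = 71, giving n₂ = 4 × 71 = 284.

n₁ = 71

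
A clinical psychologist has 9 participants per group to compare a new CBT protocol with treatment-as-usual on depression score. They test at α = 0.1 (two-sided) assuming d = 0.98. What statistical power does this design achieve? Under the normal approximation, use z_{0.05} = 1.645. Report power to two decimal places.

power ≈ 0.67

For two equal groups, power = Φ(d·√(n/2) − z_{α/2}).
d·√(n/2) = 0.98 × √(9/2) = 0.98 × 2.121 = 2.079.
z_β = 2.079 − 1.645 = 0.434.
Power = Φ(0.434) = 0.668.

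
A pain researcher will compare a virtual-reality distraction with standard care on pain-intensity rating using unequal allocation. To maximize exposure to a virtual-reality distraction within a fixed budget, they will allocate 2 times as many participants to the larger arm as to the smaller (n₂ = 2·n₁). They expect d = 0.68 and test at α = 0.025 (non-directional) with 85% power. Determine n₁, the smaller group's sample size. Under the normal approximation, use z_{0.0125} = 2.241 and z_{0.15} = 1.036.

With allocation ratio k = n₂/n₁ = 2, Var(x̄₁−x̄₂) = σ²(1/n₁ + 1/(k·n₁)) = σ²·(k+1)/(k·n₁).
So n₁ = (1 + 1/k)·((z_{α/2} + z_β)/d)² = 1.500 × (3.277/0.68)².
n₁ = 1.500 × 23.22 = 34.8.
Round up: n₁ = 35, giving n₂ = 2 × 35 = 70.

n₁ = 35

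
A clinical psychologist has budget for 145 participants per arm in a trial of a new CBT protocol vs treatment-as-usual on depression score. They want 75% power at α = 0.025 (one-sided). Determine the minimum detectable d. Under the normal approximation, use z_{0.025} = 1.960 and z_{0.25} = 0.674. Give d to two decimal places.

For two independent groups of n = 145 each: d_min = (z_{α} + z_β)·√(2/n).
z-sum = 1.960 + 0.674 = 2.634.
d_min = 2.634 × √(2/145) = 2.634 × 0.1174 = 0.309.

d_min ≈ 0.31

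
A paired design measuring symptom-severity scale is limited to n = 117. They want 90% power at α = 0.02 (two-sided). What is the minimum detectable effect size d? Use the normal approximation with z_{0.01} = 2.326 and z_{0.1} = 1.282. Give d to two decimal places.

For a single sample (or paired design) of n = 117: d_min = (z_{α/2} + z_β)/√n.
z-sum = 2.326 + 1.282 = 3.608.
d_min = 3.608 / √117 = 3.608 / 10.817 = 0.334.

d_min ≈ 0.33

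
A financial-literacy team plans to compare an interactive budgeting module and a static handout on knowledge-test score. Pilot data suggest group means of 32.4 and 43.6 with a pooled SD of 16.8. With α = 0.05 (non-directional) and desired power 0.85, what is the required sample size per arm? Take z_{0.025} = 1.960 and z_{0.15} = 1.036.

n = 41 per group

Cohen's d = |M₁ − M₂| / SD_pooled = |32.4 − 43.6| / 16.8 = 11.2 / 16.8 = 0.667.
For two independent groups with equal n: n = 2·((z_{α/2} + z_β) / d)².
z_{α/2} + z_β = 1.960 + 1.036 = 2.996.
n = 2 × (2.996 / 0.667)² = 2 × 4.492² = 2 × 20.18 = 40.4.
Round up to the next whole participant.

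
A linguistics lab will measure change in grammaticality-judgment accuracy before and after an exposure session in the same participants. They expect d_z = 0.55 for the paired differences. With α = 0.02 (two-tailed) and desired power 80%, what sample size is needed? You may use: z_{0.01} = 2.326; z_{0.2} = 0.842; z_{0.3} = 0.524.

For a paired (one-sample on differences) test: n = ((z_{α/2} + z_β) / d)².
z_{α/2} + z_β = 2.326 + 0.842 = 3.168.
n = (3.168 / 0.55)² = 5.760² = 33.18.
Round up.

n = 34 pairs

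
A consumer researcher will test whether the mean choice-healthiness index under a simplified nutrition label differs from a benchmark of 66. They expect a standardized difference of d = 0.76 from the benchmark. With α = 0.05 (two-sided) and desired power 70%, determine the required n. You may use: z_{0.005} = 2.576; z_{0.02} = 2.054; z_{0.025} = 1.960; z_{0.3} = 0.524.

n = 11

For a one-sample test: n = ((z_{α/2} + z_β) / d)².
z_{α/2} + z_β = 1.960 + 0.524 = 2.484.
n = (2.484 / 0.76)² = 3.268² = 10.68.
Round up.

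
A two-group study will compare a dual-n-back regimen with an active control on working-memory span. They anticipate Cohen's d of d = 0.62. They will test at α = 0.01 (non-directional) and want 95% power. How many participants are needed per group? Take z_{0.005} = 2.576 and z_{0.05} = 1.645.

n = 93 per group

For two independent groups with equal n: n = 2·((z_{α/2} + z_β) / d)².
z_{α/2} + z_β = 2.576 + 1.645 = 4.221.
n = 2 × (4.221 / 0.62)² = 2 × 6.808² = 2 × 46.35 = 92.7.
Round up to the next whole participant.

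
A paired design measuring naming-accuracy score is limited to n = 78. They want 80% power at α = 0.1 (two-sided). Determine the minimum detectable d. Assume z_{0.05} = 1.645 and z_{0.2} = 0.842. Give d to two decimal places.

d_min ≈ 0.28

For a single sample (or paired design) of n = 78: d_min = (z_{α/2} + z_β)/√n.
z-sum = 1.645 + 0.842 = 2.487.
d_min = 2.487 / √78 = 2.487 / 8.832 = 0.282.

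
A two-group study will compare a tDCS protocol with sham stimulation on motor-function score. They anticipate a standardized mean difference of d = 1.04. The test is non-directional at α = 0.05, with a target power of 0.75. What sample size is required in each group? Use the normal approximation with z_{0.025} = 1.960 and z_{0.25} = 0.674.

For two independent groups with equal n: n = 2·((z_{α/2} + z_β) / d)².
z_{α/2} + z_β = 1.960 + 0.674 = 2.634.
n = 2 × (2.634 / 1.04)² = 2 × 2.533² = 2 × 6.41 = 12.8.
Round up to the next whole participant.

n = 13 per group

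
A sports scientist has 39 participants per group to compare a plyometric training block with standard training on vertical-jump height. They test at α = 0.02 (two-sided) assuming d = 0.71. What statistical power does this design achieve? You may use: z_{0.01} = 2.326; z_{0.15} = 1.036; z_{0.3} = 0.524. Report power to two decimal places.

power ≈ 0.79

For two equal groups, power = Φ(d·√(n/2) − z_{α/2}).
d·√(n/2) = 0.71 × √(39/2) = 0.71 × 4.416 = 3.135.
z_β = 3.135 − 2.326 = 0.809.
Power = Φ(0.809) = 0.791.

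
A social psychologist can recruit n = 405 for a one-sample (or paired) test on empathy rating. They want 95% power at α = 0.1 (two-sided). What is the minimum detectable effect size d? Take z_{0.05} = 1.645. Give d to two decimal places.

For a single sample (or paired design) of n = 405: d_min = (z_{α/2} + z_β)/√n.
z-sum = 1.645 + 1.645 = 3.290.
d_min = 3.290 / √405 = 3.290 / 20.125 = 0.163.

d_min ≈ 0.16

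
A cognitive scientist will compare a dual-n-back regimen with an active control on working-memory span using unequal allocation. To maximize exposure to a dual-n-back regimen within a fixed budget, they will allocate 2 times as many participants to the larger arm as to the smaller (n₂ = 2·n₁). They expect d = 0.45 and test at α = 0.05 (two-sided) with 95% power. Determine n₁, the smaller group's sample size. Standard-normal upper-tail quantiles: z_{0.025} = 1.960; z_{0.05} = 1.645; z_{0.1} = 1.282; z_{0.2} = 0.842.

With allocation ratio k = n₂/n₁ = 2, Var(x̄₁−x̄₂) = σ²(1/n₁ + 1/(k·n₁)) = σ²·(k+1)/(k·n₁).
So n₁ = (1 + 1/k)·((z_{α/2} + z_β)/d)² = 1.500 × (3.605/0.45)².
n₁ = 1.500 × 64.18 = 96.3.
Round up: n₁ = 97, giving n₂ = 2 × 97 = 194.

n₁ = 97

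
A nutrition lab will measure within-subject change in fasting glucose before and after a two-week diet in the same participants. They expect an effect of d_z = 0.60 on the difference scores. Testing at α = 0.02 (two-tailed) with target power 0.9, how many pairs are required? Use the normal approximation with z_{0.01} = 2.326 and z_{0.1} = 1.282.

For a paired (one-sample on differences) test: n = ((z_{α/2} + z_β) / d)².
z_{α/2} + z_β = 2.326 + 1.282 = 3.608.
n = (3.608 / 0.60)² = 6.013² = 36.16.
Round up.

n = 37 pairs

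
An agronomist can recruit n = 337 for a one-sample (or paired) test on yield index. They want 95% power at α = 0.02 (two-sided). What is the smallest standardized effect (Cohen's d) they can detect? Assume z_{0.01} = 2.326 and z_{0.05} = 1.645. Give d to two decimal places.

For a single sample (or paired design) of n = 337: d_min = (z_{α/2} + z_β)/√n.
z-sum = 2.326 + 1.645 = 3.971.
d_min = 3.971 / √337 = 3.971 / 18.358 = 0.216.

d_min ≈ 0.22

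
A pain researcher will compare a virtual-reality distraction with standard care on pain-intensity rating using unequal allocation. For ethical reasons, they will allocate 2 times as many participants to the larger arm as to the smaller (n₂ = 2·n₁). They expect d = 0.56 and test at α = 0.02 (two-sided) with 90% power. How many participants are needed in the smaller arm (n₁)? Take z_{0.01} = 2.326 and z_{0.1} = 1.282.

n₁ = 63

With allocation ratio k = n₂/n₁ = 2, Var(x̄₁−x̄₂) = σ²(1/n₁ + 1/(k·n₁)) = σ²·(k+1)/(k·n₁).
So n₁ = (1 + 1/k)·((z_{α/2} + z_β)/d)² = 1.500 × (3.608/0.56)².
n₁ = 1.500 × 41.51 = 62.3.
Round up: n₁ = 63, giving n₂ = 2 × 63 = 126.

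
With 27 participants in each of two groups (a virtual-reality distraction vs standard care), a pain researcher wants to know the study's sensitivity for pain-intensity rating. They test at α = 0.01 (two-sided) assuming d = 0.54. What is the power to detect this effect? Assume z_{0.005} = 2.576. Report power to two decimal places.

For two equal groups, power = Φ(d·√(n/2) − z_{α/2}).
d·√(n/2) = 0.54 × √(27/2) = 0.54 × 3.674 = 1.984.
z_β = 1.984 − 2.576 = -0.592.
Power = Φ(-0.592) = 0.277.

power ≈ 0.28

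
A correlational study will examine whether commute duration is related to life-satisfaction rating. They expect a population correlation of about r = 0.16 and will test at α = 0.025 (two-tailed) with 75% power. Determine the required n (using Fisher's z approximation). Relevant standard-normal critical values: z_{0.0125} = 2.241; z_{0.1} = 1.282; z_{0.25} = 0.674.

n = 330

Fisher's z: C = ½·ln((1+r)/(1−r)) = ½·ln(1.3810) = 0.1614.
n = ((z_{α/2} + z_β)/C)² + 3.
(2.241 + 0.674) / 0.1614 = 2.915 / 0.1614 = 18.061.
n = 18.061² + 3 = 326.19 + 3 = 329.2.
Round up.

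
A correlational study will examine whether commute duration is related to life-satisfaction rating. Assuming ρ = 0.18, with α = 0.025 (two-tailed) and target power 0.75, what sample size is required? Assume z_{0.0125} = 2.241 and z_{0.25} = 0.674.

n = 260

Fisher's z: C = ½·ln((1+r)/(1−r)) = ½·ln(1.4390) = 0.1820.
n = ((z_{α/2} + z_β)/C)² + 3.
(2.241 + 0.674) / 0.1820 = 2.915 / 0.1820 = 16.016.
n = 16.016² + 3 = 256.53 + 3 = 259.5.
Round up.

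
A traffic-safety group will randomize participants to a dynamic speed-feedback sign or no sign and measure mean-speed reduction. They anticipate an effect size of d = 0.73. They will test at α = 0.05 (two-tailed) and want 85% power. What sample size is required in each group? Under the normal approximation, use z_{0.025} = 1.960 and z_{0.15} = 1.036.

For two independent groups with equal n: n = 2·((z_{α/2} + z_β) / d)².
z_{α/2} + z_β = 1.960 + 1.036 = 2.996.
n = 2 × (2.996 / 0.73)² = 2 × 4.104² = 2 × 16.84 = 33.7.
Round up to the next whole participant.

n = 34 per group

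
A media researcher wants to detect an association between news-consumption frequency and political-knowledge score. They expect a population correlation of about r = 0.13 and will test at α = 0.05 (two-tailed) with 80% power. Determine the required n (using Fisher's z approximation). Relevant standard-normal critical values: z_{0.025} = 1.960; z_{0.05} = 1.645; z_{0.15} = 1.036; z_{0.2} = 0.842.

Fisher's z: C = ½·ln((1+r)/(1−r)) = ½·ln(1.2989) = 0.1307.
n = ((z_{α/2} + z_β)/C)² + 3.
(1.960 + 0.842) / 0.1307 = 2.802 / 0.1307 = 21.438.
n = 21.438² + 3 = 459.61 + 3 = 462.6.
Round up.

n = 463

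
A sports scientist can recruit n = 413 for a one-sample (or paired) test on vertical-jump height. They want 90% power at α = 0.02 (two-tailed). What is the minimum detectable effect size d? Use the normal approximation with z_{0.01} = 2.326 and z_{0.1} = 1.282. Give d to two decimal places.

For a single sample (or paired design) of n = 413: d_min = (z_{α/2} + z_β)/√n.
z-sum = 2.326 + 1.282 = 3.608.
d_min = 3.608 / √413 = 3.608 / 20.322 = 0.178.

d_min ≈ 0.18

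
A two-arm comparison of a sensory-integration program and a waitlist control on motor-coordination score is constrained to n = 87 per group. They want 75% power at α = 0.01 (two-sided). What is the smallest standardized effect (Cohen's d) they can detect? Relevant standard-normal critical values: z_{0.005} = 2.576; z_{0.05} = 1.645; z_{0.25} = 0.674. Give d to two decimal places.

For two independent groups of n = 87 each: d_min = (z_{α/2} + z_β)·√(2/n).
z-sum = 2.576 + 0.674 = 3.250.
d_min = 3.250 × √(2/87) = 3.250 × 0.1516 = 0.493.

d_min ≈ 0.49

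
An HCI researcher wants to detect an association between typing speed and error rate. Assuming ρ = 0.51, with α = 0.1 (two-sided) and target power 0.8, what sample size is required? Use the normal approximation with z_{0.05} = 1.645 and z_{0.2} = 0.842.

n = 23

Fisher's z: C = ½·ln((1+r)/(1−r)) = ½·ln(3.0816) = 0.5627.
n = ((z_{α/2} + z_β)/C)² + 3.
(1.645 + 0.842) / 0.5627 = 2.487 / 0.5627 = 4.420.
n = 4.420² + 3 = 19.53 + 3 = 22.5.
Round up.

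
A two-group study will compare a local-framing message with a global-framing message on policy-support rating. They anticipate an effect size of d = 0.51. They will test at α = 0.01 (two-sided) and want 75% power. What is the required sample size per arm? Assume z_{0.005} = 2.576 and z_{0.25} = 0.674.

For two independent groups with equal n: n = 2·((z_{α/2} + z_β) / d)².
z_{α/2} + z_β = 2.576 + 0.674 = 3.250.
n = 2 × (3.250 / 0.51)² = 2 × 6.373² = 2 × 40.61 = 81.2.
Round up to the next whole participant.

n = 82 per group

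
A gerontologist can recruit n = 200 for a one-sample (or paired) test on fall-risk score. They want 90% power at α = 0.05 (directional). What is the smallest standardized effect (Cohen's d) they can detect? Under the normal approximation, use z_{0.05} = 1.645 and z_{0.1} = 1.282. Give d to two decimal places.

d_min ≈ 0.21

For a single sample (or paired design) of n = 200: d_min = (z_{α} + z_β)/√n.
z-sum = 1.645 + 1.282 = 2.927.
d_min = 2.927 / √200 = 2.927 / 14.142 = 0.207.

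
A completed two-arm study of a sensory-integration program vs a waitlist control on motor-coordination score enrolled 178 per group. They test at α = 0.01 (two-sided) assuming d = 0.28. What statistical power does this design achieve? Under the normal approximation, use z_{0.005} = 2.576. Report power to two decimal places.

power ≈ 0.53

For two equal groups, power = Φ(d·√(n/2) − z_{α/2}).
d·√(n/2) = 0.28 × √(178/2) = 0.28 × 9.434 = 2.642.
z_β = 2.642 − 2.576 = 0.066.
Power = Φ(0.066) = 0.526.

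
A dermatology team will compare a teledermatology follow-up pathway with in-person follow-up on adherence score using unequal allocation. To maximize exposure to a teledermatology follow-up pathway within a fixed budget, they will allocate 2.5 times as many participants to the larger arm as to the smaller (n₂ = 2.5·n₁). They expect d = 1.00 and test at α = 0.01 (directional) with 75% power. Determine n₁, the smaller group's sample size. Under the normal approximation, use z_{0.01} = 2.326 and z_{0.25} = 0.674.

With allocation ratio k = n₂/n₁ = 2.5, Var(x̄₁−x̄₂) = σ²(1/n₁ + 1/(k·n₁)) = σ²·(k+1)/(k·n₁).
So n₁ = (1 + 1/k)·((z_{α} + z_β)/d)² = 1.400 × (3.000/1.00)².
n₁ = 1.400 × 9.00 = 12.6.
Round up: n₁ = 13, giving n₂ = ⌈2.5 × 13⌉ = ⌈32.5⌉ = 33.

n₁ = 13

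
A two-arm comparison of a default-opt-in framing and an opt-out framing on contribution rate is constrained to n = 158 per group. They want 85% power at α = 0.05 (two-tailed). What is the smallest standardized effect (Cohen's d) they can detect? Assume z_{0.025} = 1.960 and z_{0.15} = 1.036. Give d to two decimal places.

d_min ≈ 0.34

For two independent groups of n = 158 each: d_min = (z_{α/2} + z_β)·√(2/n).
z-sum = 1.960 + 1.036 = 2.996.
d_min = 2.996 × √(2/158) = 2.996 × 0.1125 = 0.337.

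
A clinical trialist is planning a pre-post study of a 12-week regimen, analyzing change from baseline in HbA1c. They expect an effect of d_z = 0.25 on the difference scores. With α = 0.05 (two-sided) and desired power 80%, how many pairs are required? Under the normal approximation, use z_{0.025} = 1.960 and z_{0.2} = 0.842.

For a paired (one-sample on differences) test: n = ((z_{α/2} + z_β) / d)².
z_{α/2} + z_β = 1.960 + 0.842 = 2.802.
n = (2.802 / 0.25)² = 11.208² = 125.62.
Round up.

n = 126 pairs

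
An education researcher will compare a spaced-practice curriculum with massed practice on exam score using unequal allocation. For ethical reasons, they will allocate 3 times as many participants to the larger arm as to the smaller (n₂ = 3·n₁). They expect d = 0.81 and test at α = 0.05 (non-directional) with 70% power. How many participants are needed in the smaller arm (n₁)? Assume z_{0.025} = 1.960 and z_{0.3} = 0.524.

With allocation ratio k = n₂/n₁ = 3, Var(x̄₁−x̄₂) = σ²(1/n₁ + 1/(k·n₁)) = σ²·(k+1)/(k·n₁).
So n₁ = (1 + 1/k)·((z_{α/2} + z_β)/d)² = 1.333 × (2.484/0.81)².
n₁ = 1.333 × 9.40 = 12.5.
Round up: n₁ = 13, giving n₂ = 3 × 13 = 39.

n₁ = 13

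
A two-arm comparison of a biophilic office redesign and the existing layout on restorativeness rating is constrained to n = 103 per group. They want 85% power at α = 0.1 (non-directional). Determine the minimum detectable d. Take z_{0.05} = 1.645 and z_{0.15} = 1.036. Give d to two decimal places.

For two independent groups of n = 103 each: d_min = (z_{α/2} + z_β)·√(2/n).
z-sum = 1.645 + 1.036 = 2.681.
d_min = 2.681 × √(2/103) = 2.681 × 0.1393 = 0.374.

d_min ≈ 0.37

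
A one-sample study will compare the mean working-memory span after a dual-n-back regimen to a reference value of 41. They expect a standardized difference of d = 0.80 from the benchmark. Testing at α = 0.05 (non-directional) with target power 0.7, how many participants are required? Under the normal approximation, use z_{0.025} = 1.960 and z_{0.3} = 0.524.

n = 10

For a one-sample test: n = ((z_{α/2} + z_β) / d)².
z_{α/2} + z_β = 1.960 + 0.524 = 2.484.
n = (2.484 / 0.80)² = 3.105² = 9.64.
Round up.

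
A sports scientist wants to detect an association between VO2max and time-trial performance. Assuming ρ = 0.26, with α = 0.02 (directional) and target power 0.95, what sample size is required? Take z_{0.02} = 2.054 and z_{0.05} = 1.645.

n = 197

Fisher's z: C = ½·ln((1+r)/(1−r)) = ½·ln(1.7027) = 0.2661.
n = ((z_{α} + z_β)/C)² + 3.
(2.054 + 1.645) / 0.2661 = 3.699 / 0.2661 = 13.901.
n = 13.901² + 3 = 193.23 + 3 = 196.2.
Round up.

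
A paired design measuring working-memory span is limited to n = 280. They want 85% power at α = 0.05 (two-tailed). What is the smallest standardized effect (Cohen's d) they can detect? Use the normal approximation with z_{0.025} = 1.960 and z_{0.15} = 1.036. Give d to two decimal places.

For a single sample (or paired design) of n = 280: d_min = (z_{α/2} + z_β)/√n.
z-sum = 1.960 + 1.036 = 2.996.
d_min = 2.996 / √280 = 2.996 / 16.733 = 0.179.

d_min ≈ 0.18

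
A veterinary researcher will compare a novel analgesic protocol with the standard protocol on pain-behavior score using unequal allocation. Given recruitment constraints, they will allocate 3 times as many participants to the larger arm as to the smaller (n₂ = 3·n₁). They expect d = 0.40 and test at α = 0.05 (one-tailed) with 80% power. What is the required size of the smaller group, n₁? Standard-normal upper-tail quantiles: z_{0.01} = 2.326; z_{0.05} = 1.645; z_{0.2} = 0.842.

n₁ = 52

With allocation ratio k = n₂/n₁ = 3, Var(x̄₁−x̄₂) = σ²(1/n₁ + 1/(k·n₁)) = σ²·(k+1)/(k·n₁).
So n₁ = (1 + 1/k)·((z_{α} + z_β)/d)² = 1.333 × (2.487/0.40)².
n₁ = 1.333 × 38.66 = 51.5.
Round up: n₁ = 52, giving n₂ = 3 × 52 = 156.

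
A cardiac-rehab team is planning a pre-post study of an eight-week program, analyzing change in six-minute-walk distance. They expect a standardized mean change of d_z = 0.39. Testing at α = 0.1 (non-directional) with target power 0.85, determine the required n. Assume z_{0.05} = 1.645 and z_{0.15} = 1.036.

For a paired (one-sample on differences) test: n = ((z_{α/2} + z_β) / d)².
z_{α/2} + z_β = 1.645 + 1.036 = 2.681.
n = (2.681 / 0.39)² = 6.874² = 47.26.
Round up.

n = 48 pairs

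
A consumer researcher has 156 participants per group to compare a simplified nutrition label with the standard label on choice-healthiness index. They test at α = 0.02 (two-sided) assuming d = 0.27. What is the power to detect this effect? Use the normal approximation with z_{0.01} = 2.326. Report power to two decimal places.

power ≈ 0.52

For two equal groups, power = Φ(d·√(n/2) − z_{α/2}).
d·√(n/2) = 0.27 × √(156/2) = 0.27 × 8.832 = 2.385.
z_β = 2.385 − 2.326 = 0.059.
Power = Φ(0.059) = 0.523.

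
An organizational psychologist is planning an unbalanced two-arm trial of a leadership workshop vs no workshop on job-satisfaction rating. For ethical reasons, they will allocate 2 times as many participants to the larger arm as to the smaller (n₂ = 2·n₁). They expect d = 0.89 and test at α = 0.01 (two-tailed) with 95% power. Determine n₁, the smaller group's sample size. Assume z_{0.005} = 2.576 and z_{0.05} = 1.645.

With allocation ratio k = n₂/n₁ = 2, Var(x̄₁−x̄₂) = σ²(1/n₁ + 1/(k·n₁)) = σ²·(k+1)/(k·n₁).
So n₁ = (1 + 1/k)·((z_{α/2} + z_β)/d)² = 1.500 × (4.221/0.89)².
n₁ = 1.500 × 22.49 = 33.7.
Round up: n₁ = 34, giving n₂ = 2 × 34 = 68.

n₁ = 34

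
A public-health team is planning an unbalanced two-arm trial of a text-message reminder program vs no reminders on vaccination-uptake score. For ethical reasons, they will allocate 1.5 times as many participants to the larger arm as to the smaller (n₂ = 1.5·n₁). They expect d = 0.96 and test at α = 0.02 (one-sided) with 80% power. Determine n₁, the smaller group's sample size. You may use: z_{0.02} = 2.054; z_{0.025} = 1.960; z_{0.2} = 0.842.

With allocation ratio k = n₂/n₁ = 1.5, Var(x̄₁−x̄₂) = σ²(1/n₁ + 1/(k·n₁)) = σ²·(k+1)/(k·n₁).
So n₁ = (1 + 1/k)·((z_{α} + z_β)/d)² = 1.667 × (2.896/0.96)².
n₁ = 1.667 × 9.10 = 15.2.
Round up: n₁ = 16, giving n₂ = 1.5 × 16 = 24.

n₁ = 16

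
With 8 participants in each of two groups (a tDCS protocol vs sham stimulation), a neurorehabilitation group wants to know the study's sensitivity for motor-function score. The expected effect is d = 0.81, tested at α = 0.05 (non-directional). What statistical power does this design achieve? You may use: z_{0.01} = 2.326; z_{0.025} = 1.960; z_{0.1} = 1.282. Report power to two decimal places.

power ≈ 0.37

For two equal groups, power = Φ(d·√(n/2) − z_{α/2}).
d·√(n/2) = 0.81 × √(8/2) = 0.81 × 2.000 = 1.620.
z_β = 1.620 − 1.960 = -0.340.
Power = Φ(-0.340) = 0.367.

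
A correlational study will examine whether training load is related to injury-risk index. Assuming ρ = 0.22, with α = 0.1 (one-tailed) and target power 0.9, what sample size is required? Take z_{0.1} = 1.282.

n = 135

Fisher's z: C = ½·ln((1+r)/(1−r)) = ½·ln(1.5641) = 0.2237.
n = ((z_{α} + z_β)/C)² + 3.
(1.282 + 1.282) / 0.2237 = 2.564 / 0.2237 = 11.462.
n = 11.462² + 3 = 131.37 + 3 = 134.4.
Round up.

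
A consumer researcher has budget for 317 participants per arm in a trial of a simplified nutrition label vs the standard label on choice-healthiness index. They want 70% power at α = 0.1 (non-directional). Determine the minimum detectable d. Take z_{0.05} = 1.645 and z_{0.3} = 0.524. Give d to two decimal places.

d_min ≈ 0.17

For two independent groups of n = 317 each: d_min = (z_{α/2} + z_β)·√(2/n).
z-sum = 1.645 + 0.524 = 2.169.
d_min = 2.169 × √(2/317) = 2.169 × 0.0794 = 0.172.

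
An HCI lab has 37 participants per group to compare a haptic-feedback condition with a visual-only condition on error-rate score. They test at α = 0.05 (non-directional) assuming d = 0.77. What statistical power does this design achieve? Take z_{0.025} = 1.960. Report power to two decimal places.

power ≈ 0.91

For two equal groups, power = Φ(d·√(n/2) − z_{α/2}).
d·√(n/2) = 0.77 × √(37/2) = 0.77 × 4.301 = 3.312.
z_β = 3.312 − 1.960 = 1.352.
Power = Φ(1.352) = 0.912.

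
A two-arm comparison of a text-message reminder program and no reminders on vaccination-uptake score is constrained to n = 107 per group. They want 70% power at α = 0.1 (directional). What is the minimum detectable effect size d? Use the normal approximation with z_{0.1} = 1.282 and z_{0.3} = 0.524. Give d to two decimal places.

d_min ≈ 0.25

For two independent groups of n = 107 each: d_min = (z_{α} + z_β)·√(2/n).
z-sum = 1.282 + 0.524 = 1.806.
d_min = 1.806 × √(2/107) = 1.806 × 0.1367 = 0.247.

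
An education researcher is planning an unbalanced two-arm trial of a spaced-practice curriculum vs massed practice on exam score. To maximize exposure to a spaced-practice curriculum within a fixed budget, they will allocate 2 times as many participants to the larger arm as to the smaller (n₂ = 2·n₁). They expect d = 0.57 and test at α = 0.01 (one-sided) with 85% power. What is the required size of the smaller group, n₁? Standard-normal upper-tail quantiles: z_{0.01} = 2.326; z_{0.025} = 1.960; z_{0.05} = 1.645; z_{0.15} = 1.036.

With allocation ratio k = n₂/n₁ = 2, Var(x̄₁−x̄₂) = σ²(1/n₁ + 1/(k·n₁)) = σ²·(k+1)/(k·n₁).
So n₁ = (1 + 1/k)·((z_{α} + z_β)/d)² = 1.500 × (3.362/0.57)².
n₁ = 1.500 × 34.79 = 52.2.
Round up: n₁ = 53, giving n₂ = 2 × 53 = 106.

n₁ = 53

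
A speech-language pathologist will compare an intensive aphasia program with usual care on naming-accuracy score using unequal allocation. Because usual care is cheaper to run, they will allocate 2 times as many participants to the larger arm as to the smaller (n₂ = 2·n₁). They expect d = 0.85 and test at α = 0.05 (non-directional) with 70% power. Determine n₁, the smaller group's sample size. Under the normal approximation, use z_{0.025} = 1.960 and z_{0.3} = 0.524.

With allocation ratio k = n₂/n₁ = 2, Var(x̄₁−x̄₂) = σ²(1/n₁ + 1/(k·n₁)) = σ²·(k+1)/(k·n₁).
So n₁ = (1 + 1/k)·((z_{α/2} + z_β)/d)² = 1.500 × (2.484/0.85)².
n₁ = 1.500 × 8.54 = 12.8.
Round up: n₁ = 13, giving n₂ = 2 × 13 = 26.

n₁ = 13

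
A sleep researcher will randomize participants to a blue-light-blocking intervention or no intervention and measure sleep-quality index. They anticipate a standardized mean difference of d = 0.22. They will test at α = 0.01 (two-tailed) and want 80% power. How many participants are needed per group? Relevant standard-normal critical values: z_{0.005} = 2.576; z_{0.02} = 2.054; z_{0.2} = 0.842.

For two independent groups with equal n: n = 2·((z_{α/2} + z_β) / d)².
z_{α/2} + z_β = 2.576 + 0.842 = 3.418.
n = 2 × (3.418 / 0.22)² = 2 × 15.536² = 2 × 241.38 = 482.8.
Round up to the next whole participant.

n = 483 per group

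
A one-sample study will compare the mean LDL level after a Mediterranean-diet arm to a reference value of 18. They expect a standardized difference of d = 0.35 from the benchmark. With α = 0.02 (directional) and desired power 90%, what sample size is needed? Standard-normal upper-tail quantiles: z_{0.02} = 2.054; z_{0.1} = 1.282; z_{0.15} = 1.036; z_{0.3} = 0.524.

n = 91

For a one-sample test: n = ((z_{α} + z_β) / d)².
z_{α} + z_β = 2.054 + 1.282 = 3.336.
n = (3.336 / 0.35)² = 9.531² = 90.85.
Round up.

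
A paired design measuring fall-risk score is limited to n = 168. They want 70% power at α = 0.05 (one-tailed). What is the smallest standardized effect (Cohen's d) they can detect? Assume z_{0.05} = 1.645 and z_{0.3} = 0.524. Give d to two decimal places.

d_min ≈ 0.17

For a single sample (or paired design) of n = 168: d_min = (z_{α} + z_β)/√n.
z-sum = 1.645 + 0.524 = 2.169.
d_min = 2.169 / √168 = 2.169 / 12.961 = 0.167.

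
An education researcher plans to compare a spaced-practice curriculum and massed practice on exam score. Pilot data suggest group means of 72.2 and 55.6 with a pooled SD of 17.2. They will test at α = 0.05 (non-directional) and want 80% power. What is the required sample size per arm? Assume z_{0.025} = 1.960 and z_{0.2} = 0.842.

n = 17 per group

Cohen's d = |M₁ − M₂| / SD_pooled = |72.2 − 55.6| / 17.2 = 16.6 / 17.2 = 0.965.
For two independent groups with equal n: n = 2·((z_{α/2} + z_β) / d)².
z_{α/2} + z_β = 1.960 + 0.842 = 2.802.
n = 2 × (2.802 / 0.965)² = 2 × 2.904² = 2 × 8.43 = 16.9.
Round up to the next whole participant.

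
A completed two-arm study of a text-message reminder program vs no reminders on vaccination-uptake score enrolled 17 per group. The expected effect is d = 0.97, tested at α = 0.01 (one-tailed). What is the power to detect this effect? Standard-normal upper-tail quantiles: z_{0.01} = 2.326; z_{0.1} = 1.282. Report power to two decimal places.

power ≈ 0.69

For two equal groups, power = Φ(d·√(n/2) − z_{α}).
d·√(n/2) = 0.97 × √(17/2) = 0.97 × 2.915 = 2.828.
z_β = 2.828 − 2.326 = 0.502.
Power = Φ(0.502) = 0.692.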